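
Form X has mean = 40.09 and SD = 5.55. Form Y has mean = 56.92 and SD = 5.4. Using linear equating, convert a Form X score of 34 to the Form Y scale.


slope = SD_Y / SD_X = 5.4 / 5.55 ~ 0.973
intercept = mean_Y - slope * mean_X = 56.92 - (5.4 / 5.55) * 40.09 ~ 17.9135
Y = slope * X + intercept. To avoid rounding drift from the rounded slope/intercept, evaluate the equivalent form Y = mean_Y + SD_Y * (X - mean_X) / SD_X at full precision:
Y = 56.92 + 5.4 * (34 - 40.09) / 5.55
Y = 56.92 - 5.4 * 6.09 / 5.55
Y = 56.92 - 32.886 / 5.55
Y = 56.92 - 5.9254
Y = 50.9946

50.9946


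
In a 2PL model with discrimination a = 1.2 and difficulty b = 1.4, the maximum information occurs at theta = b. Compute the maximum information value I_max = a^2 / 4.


For 2PL, max info at theta = b = 1.4
I_max = a^2 / 4 = 1.2^2 / 4
= 1.44 / 4
I_max = 0.36

0.36


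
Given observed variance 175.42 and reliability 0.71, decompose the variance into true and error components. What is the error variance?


var_true = rxx * var_obs = 0.71 * 175.42 = 124.5482
var_error = var_obs - var_true
var_error = 175.42 - 124.5482
var_error = 50.8718

50.8718


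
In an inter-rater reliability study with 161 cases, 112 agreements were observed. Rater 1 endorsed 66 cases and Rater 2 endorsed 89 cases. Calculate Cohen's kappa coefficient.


P_o = 112/161 = 0.695652
P_e = (66*89 + 95*72) / 25921 = 0.49049
kappa = (P_o - P_e) / (1 - P_e)
kappa = (0.695652 - 0.49049) / (1 - 0.49049)
kappa = 0.4027

0.4027


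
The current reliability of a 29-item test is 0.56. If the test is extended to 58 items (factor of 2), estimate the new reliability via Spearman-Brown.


r_new = (n * rxx) / (1 + (n-1) * rxx)
r_new = (2 * 0.56) / (1 + 1 * 0.56)
r_new = 1.12 / 1.56
r_new = 0.7179

0.7179


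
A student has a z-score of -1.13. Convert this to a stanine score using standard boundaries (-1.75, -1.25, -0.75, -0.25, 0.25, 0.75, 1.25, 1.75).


Stanine boundaries: [-1.75, -1.25, -0.75, -0.25, 0.25, 0.75, 1.25, 1.75]
z = -1.13
Check each boundary:
  z >= -1.75 -> could be stanine 2
  z >= -1.25 -> could be stanine 3
  z < -0.75
  z < -0.25
  z < 0.25
  z < 0.75
  z < 1.25
  z < 1.75
Highest qualifying boundary gives stanine = 3

3


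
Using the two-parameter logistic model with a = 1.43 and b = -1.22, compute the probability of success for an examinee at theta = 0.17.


a*(theta - b) = 1.43 * (0.17 - -1.22) = 1.9877
exp(-1.9877) = 0.137
P = 1 / (1 + 0.137)
P = 0.8795

0.8795


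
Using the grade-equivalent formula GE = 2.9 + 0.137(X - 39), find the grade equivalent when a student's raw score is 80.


raw - median = 80 - 39 = 41
slope * diff = 0.137 * 41 = 5.617
GE = 2.9 + 5.617
GE = 8.517

8.517


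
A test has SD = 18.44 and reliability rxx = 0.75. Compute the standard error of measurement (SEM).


SEM = SD * sqrt(1 - rxx)
SEM = 18.44 * sqrt(1 - 0.75)
SEM = 18.44 * sqrt(0.25) = 18.44 * 0.5
SEM = 9.22

9.22


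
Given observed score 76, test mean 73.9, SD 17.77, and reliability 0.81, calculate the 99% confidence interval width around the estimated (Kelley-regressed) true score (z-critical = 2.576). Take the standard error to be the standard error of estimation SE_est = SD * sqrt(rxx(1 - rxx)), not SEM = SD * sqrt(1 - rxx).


True score estimate = 0.81*76 + 0.19*73.9 = 75.601
SE_est = SD * sqrt(rxx * (1 - rxx)) = 17.77 * sqrt(0.81 * 0.19) = 17.77 * sqrt(0.1539) = 6.971187
CI = T_est +/- z * SE_est, so width = 2 * z * SE_est = 2 * 2.576 * 6.971187
Width = 35.9156

35.9156


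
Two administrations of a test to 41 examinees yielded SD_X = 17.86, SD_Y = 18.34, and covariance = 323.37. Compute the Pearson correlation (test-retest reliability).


r = cov(X,Y) / (SD_X * SD_Y)
r = 323.37 / (17.86 * 18.34)
r = 323.37 / 327.5524
r = 0.9872

0.9872


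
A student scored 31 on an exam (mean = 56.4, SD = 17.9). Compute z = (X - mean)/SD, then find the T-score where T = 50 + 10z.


z = (X - mean) / SD = (31 - 56.4) / 17.9
z = -25.4 / 17.9
z = -1.419
T-score = T = 50 + 10z
Carry z at full precision (z = -25.4 / 17.9) into the conversion:
T-score = 50 + 10 * (-25.4 / 17.9) = 50 + -254 / 17.9
T-score = 50 + -14.1899
T-score = 35.8101

35.8101


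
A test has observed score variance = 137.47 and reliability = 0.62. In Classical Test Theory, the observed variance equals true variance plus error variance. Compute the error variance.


var_true = rxx * var_obs = 0.62 * 137.47 = 85.2314
var_error = var_obs - var_true
var_error = 137.47 - 85.2314
var_error = 52.2386

52.2386


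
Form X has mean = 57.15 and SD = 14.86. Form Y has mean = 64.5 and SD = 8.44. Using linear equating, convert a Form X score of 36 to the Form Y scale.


slope = SD_Y / SD_X = 8.44 / 14.86 ~ 0.568
intercept = mean_Y - slope * mean_X = 64.5 - (8.44 / 14.86) * 57.15 ~ 32.0406
Y = slope * X + intercept. To avoid rounding drift from the rounded slope/intercept, evaluate the equivalent form Y = mean_Y + SD_Y * (X - mean_X) / SD_X at full precision:
Y = 64.5 + 8.44 * (36 - 57.15) / 14.86
Y = 64.5 - 8.44 * 21.15 / 14.86
Y = 64.5 - 178.506 / 14.86
Y = 64.5 - 12.0125
Y = 52.4875

52.4875


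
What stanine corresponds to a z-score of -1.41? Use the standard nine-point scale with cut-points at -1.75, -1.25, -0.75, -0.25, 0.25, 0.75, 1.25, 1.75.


Stanine boundaries: [-1.75, -1.25, -0.75, -0.25, 0.25, 0.75, 1.25, 1.75]
z = -1.41
Check each boundary:
  z >= -1.75 -> could be stanine 2
  z < -1.25
  z < -0.75
  z < -0.25
  z < 0.25
  z < 0.75
  z < 1.25
  z < 1.75
Highest qualifying boundary gives stanine = 2

2


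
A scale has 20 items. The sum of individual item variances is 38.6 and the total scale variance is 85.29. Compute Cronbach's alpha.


alpha = (k/(k-1)) * (1 - sum(si^2)/s_total^2)
= (20/19) * (1 - 38.6/85.29)
alpha = 0.5762

0.5762


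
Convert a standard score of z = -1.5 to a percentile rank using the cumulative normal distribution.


CDF(z) = 0.5 * (1 + erf(z/sqrt(2)))
erf(-1.0607) = -0.8664
CDF = 0.0668
Percentile rank = 0.0668 * 100 = 6.68

6.68


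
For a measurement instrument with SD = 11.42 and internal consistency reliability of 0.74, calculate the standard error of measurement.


SEM = SD * sqrt(1 - rxx)
SEM = 11.42 * sqrt(1 - 0.74)
SEM = 11.42 * sqrt(0.26) = 11.42 * 0.509902
SEM = 5.8231

5.8231


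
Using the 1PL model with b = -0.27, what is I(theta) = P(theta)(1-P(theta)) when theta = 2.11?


P = 1/(1+exp(-(2.11--0.27))) = 0.9153
I = P*(1-P) = 0.9153 * 0.0847
I = 0.0775

0.0775


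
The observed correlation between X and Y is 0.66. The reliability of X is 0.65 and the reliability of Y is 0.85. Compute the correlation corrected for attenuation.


r_corrected = rxy / sqrt(rxx * ryy)
= 0.66 / sqrt(0.65 * 0.85)
= 0.66 / sqrt(0.5525)
= 0.66 / 0.743303
r_corrected = 0.8879

0.8879


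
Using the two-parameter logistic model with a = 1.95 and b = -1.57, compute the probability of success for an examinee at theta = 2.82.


a*(theta - b) = 1.95 * (2.82 - -1.57) = 8.5605
exp(-8.5605) = 0.0002
P = 1 / (1 + 0.0002)
P = 0.9998

0.9998


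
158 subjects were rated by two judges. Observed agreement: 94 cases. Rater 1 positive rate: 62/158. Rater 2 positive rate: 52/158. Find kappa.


P_o = 94/158 = 0.594937
P_e = (62*52 + 96*106) / 24964 = 0.536773
kappa = (P_o - P_e) / (1 - P_e)
kappa = (0.594937 - 0.536773) / (1 - 0.536773)
kappa = 0.1256

0.1256


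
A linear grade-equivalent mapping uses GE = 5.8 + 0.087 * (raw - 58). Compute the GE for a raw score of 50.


raw - median = 50 - 58 = -8
slope * diff = 0.087 * -8 = -0.696
GE = 5.8 + -0.696
GE = 5.104

5.104


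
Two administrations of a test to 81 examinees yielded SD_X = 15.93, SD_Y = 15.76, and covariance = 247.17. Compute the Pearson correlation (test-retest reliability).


r = cov(X,Y) / (SD_X * SD_Y)
r = 247.17 / (15.93 * 15.76)
r = 247.17 / 251.0568
r = 0.9845

0.9845


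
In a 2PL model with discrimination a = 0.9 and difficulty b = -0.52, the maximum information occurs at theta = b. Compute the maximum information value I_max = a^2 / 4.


For 2PL, max info at theta = b = -0.52
I_max = a^2 / 4 = 0.9^2 / 4
= 0.81 / 4
I_max = 0.2025

0.2025


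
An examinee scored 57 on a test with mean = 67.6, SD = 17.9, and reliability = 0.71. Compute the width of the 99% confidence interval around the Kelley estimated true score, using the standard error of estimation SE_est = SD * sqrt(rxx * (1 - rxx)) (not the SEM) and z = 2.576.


True score estimate = 0.71*57 + 0.29*67.6 = 60.074
SE_est = SD * sqrt(rxx * (1 - rxx)) = 17.9 * sqrt(0.71 * 0.29) = 17.9 * sqrt(0.2059) = 8.122341
CI = T_est +/- z * SE_est, so width = 2 * z * SE_est = 2 * 2.576 * 8.122341
Width = 41.8463

41.8463


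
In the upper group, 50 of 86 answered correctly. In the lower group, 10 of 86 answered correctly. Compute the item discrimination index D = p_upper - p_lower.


p_upper = 50/86 = 0.5814
p_lower = 10/86 = 0.1163
D = 0.5814 - 0.1163 = 0.4651

0.4651


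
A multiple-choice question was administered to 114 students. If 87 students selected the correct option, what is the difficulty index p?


Item difficulty p = number correct / total examinees
p = 87 / 114
p = 0.7632

0.7632


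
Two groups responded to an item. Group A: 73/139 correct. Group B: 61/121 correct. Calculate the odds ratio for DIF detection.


Odds_A = 73/66 = 1.1061
Odds_B = 61/60 = 1.0167
OR = Odds_A / Odds_B = 1.1061 / 1.0167
Exactly, OR = (73 * 60) / (66 * 61) = 4380 / 4026
OR = 1.0879

1.0879


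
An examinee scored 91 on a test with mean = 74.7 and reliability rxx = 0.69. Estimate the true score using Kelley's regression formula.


T_est = rxx * X + (1 - rxx) * mean
T_est = 0.69 * 91 + 0.31 * 74.7
T_est = 62.79 + 23.157
T_est = 85.947

85.947


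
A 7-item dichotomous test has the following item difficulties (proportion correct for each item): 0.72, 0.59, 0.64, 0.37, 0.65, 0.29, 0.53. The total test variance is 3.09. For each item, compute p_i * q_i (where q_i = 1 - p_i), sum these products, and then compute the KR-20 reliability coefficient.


For each item, compute p_i * q_i:
  Item 1: 0.72 * 0.28 = 0.2016
  Item 2: 0.59 * 0.41 = 0.2419
  Item 3: 0.64 * 0.36 = 0.2304
  Item 4: 0.37 * 0.63 = 0.2331
  Item 5: 0.65 * 0.35 = 0.2275
  Item 6: 0.29 * 0.71 = 0.2059
  Item 7: 0.53 * 0.47 = 0.2491
Sum(p_i * q_i) = 0.2016 + 0.2419 + 0.2304 + 0.2331 + 0.2275 + 0.2059 + 0.2491 = 1.5895
KR-20 = (k/(k-1)) * (1 - Sum(p_i*q_i) / Var_total)
= (7/6) * (1 - 1.5895/3.09)
= 1.1667 * 0.4856
KR-20 = 0.5665

0.5665


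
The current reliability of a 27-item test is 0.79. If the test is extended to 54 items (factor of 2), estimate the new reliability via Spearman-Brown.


r_new = (n * rxx) / (1 + (n-1) * rxx)
r_new = (2 * 0.79) / (1 + 1 * 0.79)
r_new = 1.58 / 1.79
r_new = 0.8827

0.8827


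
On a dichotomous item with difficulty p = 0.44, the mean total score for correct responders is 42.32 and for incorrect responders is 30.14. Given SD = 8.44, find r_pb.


q = 1 - p = 0.56
rpb = ((M1 - M0) / SD) * sqrt(p * q)
rpb = ((42.32 - 30.14) / 8.44) * sqrt(0.44 * 0.56)
rpb = 0.7163

0.7163


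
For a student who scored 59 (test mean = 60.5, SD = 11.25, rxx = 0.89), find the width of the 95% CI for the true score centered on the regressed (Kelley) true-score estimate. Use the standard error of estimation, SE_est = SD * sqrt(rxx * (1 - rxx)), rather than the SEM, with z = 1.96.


True score estimate = 0.89*59 + 0.11*60.5 = 59.165
SE_est = SD * sqrt(rxx * (1 - rxx)) = 11.25 * sqrt(0.89 * 0.11) = 11.25 * sqrt(0.0979) = 3.52001
CI = T_est +/- z * SE_est, so width = 2 * z * SE_est = 2 * 1.96 * 3.52001
Width = 13.7984

13.7984


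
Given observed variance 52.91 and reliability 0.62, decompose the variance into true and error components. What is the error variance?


var_true = rxx * var_obs = 0.62 * 52.91 = 32.8042
var_error = var_obs - var_true
var_error = 52.91 - 32.8042
var_error = 20.1058

20.1058


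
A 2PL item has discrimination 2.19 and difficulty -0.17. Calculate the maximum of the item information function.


For 2PL, max info at theta = b = -0.17
I_max = a^2 / 4 = 2.19^2 / 4
= 4.7961 / 4
I_max = 1.199

1.199


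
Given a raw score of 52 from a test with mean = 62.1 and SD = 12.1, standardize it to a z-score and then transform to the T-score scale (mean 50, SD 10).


z = (X - mean) / SD = (52 - 62.1) / 12.1
z = -10.1 / 12.1
z = -0.8347
T-score = T = 50 + 10z
Carry z at full precision (z = -10.1 / 12.1) into the conversion:
T-score = 50 + 10 * (-10.1 / 12.1) = 50 + -101 / 12.1
T-score = 50 + -8.3471
T-score = 41.6529

41.6529


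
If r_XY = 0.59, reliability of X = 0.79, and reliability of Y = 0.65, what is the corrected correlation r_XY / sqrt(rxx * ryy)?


r_corrected = rxy / sqrt(rxx * ryy)
= 0.59 / sqrt(0.79 * 0.65)
= 0.59 / sqrt(0.5135)
= 0.59 / 0.716589
r_corrected = 0.8233

0.8233


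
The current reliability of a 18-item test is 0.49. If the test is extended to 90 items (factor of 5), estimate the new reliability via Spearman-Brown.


r_new = (n * rxx) / (1 + (n-1) * rxx)
r_new = (5 * 0.49) / (1 + 4 * 0.49)
r_new = 2.45 / 2.96
r_new = 0.8277

0.8277


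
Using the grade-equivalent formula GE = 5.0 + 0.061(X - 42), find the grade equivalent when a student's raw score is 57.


raw - median = 57 - 42 = 15
slope * diff = 0.061 * 15 = 0.915
GE = 5.0 + 0.915
GE = 5.915

5.915


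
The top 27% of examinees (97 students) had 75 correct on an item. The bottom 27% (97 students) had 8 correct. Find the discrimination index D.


p_upper = 75/97 = 0.7732
p_lower = 8/97 = 0.0825
D = 0.7732 - 0.0825 = 0.6907

0.6907


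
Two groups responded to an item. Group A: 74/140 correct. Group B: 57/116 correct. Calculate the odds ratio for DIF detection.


Odds_A = 74/66 = 1.1212
Odds_B = 57/59 = 0.9661
OR = Odds_A / Odds_B = 1.1212 / 0.9661
Exactly, OR = (74 * 59) / (66 * 57) = 4366 / 3762
OR = 1.1606

1.1606


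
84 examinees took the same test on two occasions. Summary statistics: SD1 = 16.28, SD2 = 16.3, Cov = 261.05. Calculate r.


r = cov(X,Y) / (SD_X * SD_Y)
r = 261.05 / (16.28 * 16.3)
r = 261.05 / 265.364
r = 0.9837

0.9837


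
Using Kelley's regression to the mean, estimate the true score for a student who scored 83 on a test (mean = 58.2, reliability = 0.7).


T_est = rxx * X + (1 - rxx) * mean
T_est = 0.7 * 83 + 0.3 * 58.2
T_est = 58.1 + 17.46
T_est = 75.56

75.56


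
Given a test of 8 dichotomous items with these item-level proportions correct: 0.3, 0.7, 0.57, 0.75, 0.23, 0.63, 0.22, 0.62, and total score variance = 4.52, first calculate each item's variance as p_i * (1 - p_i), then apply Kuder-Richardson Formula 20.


For each item, compute p_i * q_i:
  Item 1: 0.3 * 0.7 = 0.21
  Item 2: 0.7 * 0.3 = 0.21
  Item 3: 0.57 * 0.43 = 0.2451
  Item 4: 0.75 * 0.25 = 0.1875
  Item 5: 0.23 * 0.77 = 0.1771
  Item 6: 0.63 * 0.37 = 0.2331
  Item 7: 0.22 * 0.78 = 0.1716
  Item 8: 0.62 * 0.38 = 0.2356
Sum(p_i * q_i) = 0.21 + 0.21 + 0.2451 + 0.1875 + 0.1771 + 0.2331 + 0.1716 + 0.2356 = 1.67
KR-20 = (k/(k-1)) * (1 - Sum(p_i*q_i) / Var_total)
= (8/7) * (1 - 1.67/4.52)
= 1.1429 * 0.6305
KR-20 = 0.7206

0.7206


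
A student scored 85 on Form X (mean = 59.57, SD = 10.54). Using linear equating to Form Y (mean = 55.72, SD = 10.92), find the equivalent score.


slope = SD_Y / SD_X = 10.92 / 10.54 ~ 1.0361
intercept = mean_Y - slope * mean_X = 55.72 - (10.92 / 10.54) * 59.57 ~ -5.9977
Y = slope * X + intercept. To avoid rounding drift from the rounded slope/intercept, evaluate the equivalent form Y = mean_Y + SD_Y * (X - mean_X) / SD_X at full precision:
Y = 55.72 + 10.92 * (85 - 59.57) / 10.54
Y = 55.72 + 10.92 * 25.43 / 10.54
Y = 55.72 + 277.6956 / 10.54
Y = 55.72 + 26.3468
Y = 82.0668

82.0668


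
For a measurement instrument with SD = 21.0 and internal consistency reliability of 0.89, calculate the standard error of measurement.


SEM = SD * sqrt(1 - rxx)
SEM = 21.0 * sqrt(1 - 0.89)
SEM = 21.0 * sqrt(0.11) = 21.0 * 0.331662
SEM = 6.9649

6.9649


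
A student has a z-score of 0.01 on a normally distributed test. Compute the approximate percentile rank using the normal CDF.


CDF(z) = 0.5 * (1 + erf(z/sqrt(2)))
erf(0.0071) = 0.008
CDF = 0.504
Percentile rank = 0.504 * 100 = 50.4

50.4


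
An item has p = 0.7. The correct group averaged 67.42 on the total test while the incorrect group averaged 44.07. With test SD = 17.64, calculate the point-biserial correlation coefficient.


q = 1 - p = 0.3
rpb = ((M1 - M0) / SD) * sqrt(p * q)
rpb = ((67.42 - 44.07) / 17.64) * sqrt(0.7 * 0.3)
rpb = 0.6066

0.6066


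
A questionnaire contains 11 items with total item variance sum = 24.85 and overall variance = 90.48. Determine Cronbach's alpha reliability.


alpha = (k/(k-1)) * (1 - sum(si^2)/s_total^2)
= (11/10) * (1 - 24.85/90.48)
alpha = 0.7979

0.7979


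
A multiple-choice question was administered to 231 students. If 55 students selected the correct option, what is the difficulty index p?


Item difficulty p = number correct / total examinees
p = 55 / 231
p = 0.2381

0.2381


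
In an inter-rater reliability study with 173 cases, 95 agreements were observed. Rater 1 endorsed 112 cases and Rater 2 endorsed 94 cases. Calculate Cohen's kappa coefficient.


P_o = 95/173 = 0.549133
P_e = (112*94 + 61*79) / 29929 = 0.51278
kappa = (P_o - P_e) / (1 - P_e)
kappa = (0.549133 - 0.51278) / (1 - 0.51278)
kappa = 0.0746

0.0746


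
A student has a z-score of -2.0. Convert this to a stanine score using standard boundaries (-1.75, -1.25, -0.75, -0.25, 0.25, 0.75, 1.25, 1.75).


Stanine boundaries: [-1.75, -1.25, -0.75, -0.25, 0.25, 0.75, 1.25, 1.75]
z = -2.0
Check each boundary:
  z < -1.75
  z < -1.25
  z < -0.75
  z < -0.25
  z < 0.25
  z < 0.75
  z < 1.25
  z < 1.75
Highest qualifying boundary gives stanine = 1

1


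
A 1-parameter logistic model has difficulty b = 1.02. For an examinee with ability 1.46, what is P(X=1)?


theta - b = 1.46 - 1.02 = 0.44
exp(-(theta - b)) = exp(-0.44) = 0.644
P = 1 / (1 + 0.644)
P = 0.6083

0.6083


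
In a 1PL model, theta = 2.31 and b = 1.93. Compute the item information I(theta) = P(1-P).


P = 1/(1+exp(-(2.31-1.93))) = 0.5939
I = P*(1-P) = 0.5939 * 0.4061
I = 0.2412

0.2412


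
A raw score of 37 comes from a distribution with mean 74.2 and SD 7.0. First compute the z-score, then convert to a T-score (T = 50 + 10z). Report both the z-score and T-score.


z = (X - mean) / SD = (37 - 74.2) / 7.0
z = -37.2 / 7.0
z = -5.3143
T-score = T = 50 + 10z
Carry z at full precision (z = -37.2 / 7.0) into the conversion:
T-score = 50 + 10 * (-37.2 / 7.0) = 50 + -372 / 7.0
T-score = 50 + -53.1429
T-score = -3.1429

-3.1429


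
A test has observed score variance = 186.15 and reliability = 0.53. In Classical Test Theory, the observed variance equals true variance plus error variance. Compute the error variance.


var_true = rxx * var_obs = 0.53 * 186.15 = 98.6595
var_error = var_obs - var_true
var_error = 186.15 - 98.6595
var_error = 87.4905

87.4905


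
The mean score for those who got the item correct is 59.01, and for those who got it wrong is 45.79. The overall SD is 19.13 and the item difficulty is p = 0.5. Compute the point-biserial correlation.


q = 1 - p = 0.5
rpb = ((M1 - M0) / SD) * sqrt(p * q)
rpb = ((59.01 - 45.79) / 19.13) * sqrt(0.5 * 0.5)
rpb = 0.3455

0.3455


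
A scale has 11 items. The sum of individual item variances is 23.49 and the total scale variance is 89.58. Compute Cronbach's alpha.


alpha = (k/(k-1)) * (1 - sum(si^2)/s_total^2)
= (11/10) * (1 - 23.49/89.58)
alpha = 0.8116

0.8116


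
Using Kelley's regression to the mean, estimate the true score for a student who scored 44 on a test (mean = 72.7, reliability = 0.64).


T_est = rxx * X + (1 - rxx) * mean
T_est = 0.64 * 44 + 0.36 * 72.7
T_est = 28.16 + 26.172
T_est = 54.332

54.332


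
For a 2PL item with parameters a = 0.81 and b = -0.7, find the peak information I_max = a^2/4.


For 2PL, max info at theta = b = -0.7
I_max = a^2 / 4 = 0.81^2 / 4
= 0.6561 / 4
I_max = 0.164

0.164


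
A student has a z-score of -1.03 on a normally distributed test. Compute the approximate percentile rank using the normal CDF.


CDF(z) = 0.5 * (1 + erf(z/sqrt(2)))
erf(-0.7283) = -0.697
CDF = 0.1515
Percentile rank = 0.1515 * 100 = 15.15

15.15


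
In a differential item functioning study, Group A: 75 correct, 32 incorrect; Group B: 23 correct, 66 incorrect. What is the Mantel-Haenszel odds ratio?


Odds_A = 75/32 = 2.3438
Odds_B = 23/66 = 0.3485
OR = Odds_A / Odds_B = 2.3438 / 0.3485
Exactly, OR = (75 * 66) / (32 * 23) = 4950 / 736
OR = 6.7255

6.7255


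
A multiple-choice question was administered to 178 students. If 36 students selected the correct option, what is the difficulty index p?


Item difficulty p = number correct / total examinees
p = 36 / 178
p = 0.2022

0.2022


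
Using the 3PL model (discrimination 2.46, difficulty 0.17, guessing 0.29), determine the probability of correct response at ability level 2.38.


logit = 2.46*(2.38 - 0.17) = 5.4366
P* = 1/(1 + exp(-5.4366)) = 0.9957
P = 0.29 + (1 - 0.29) * 0.9957
P = 0.9969

0.9969


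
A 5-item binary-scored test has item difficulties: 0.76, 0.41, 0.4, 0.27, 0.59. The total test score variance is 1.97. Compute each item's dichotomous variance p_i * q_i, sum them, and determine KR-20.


For each item, compute p_i * q_i:
  Item 1: 0.76 * 0.24 = 0.1824
  Item 2: 0.41 * 0.59 = 0.2419
  Item 3: 0.4 * 0.6 = 0.24
  Item 4: 0.27 * 0.73 = 0.1971
  Item 5: 0.59 * 0.41 = 0.2419
Sum(p_i * q_i) = 0.1824 + 0.2419 + 0.24 + 0.1971 + 0.2419 = 1.1033
KR-20 = (k/(k-1)) * (1 - Sum(p_i*q_i) / Var_total)
= (5/4) * (1 - 1.1033/1.97)
= 1.25 * 0.4399
KR-20 = 0.5499

0.5499


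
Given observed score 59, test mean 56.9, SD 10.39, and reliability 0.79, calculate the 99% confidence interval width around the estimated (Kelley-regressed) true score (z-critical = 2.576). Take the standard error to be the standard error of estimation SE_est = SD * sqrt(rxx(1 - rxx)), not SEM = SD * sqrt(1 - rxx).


True score estimate = 0.79*59 + 0.21*56.9 = 58.559
SE_est = SD * sqrt(rxx * (1 - rxx)) = 10.39 * sqrt(0.79 * 0.21) = 10.39 * sqrt(0.1659) = 4.231933
CI = T_est +/- z * SE_est, so width = 2 * z * SE_est = 2 * 2.576 * 4.231933
Width = 21.8029

21.8029


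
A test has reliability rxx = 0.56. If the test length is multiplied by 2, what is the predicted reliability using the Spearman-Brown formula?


r_new = (n * rxx) / (1 + (n-1) * rxx)
r_new = (2 * 0.56) / (1 + 1 * 0.56)
r_new = 1.12 / 1.56
r_new = 0.7179

0.7179


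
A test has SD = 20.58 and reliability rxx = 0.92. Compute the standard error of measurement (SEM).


SEM = SD * sqrt(1 - rxx)
SEM = 20.58 * sqrt(1 - 0.92)
SEM = 20.58 * sqrt(0.08) = 20.58 * 0.282843
SEM = 5.8209

5.8209


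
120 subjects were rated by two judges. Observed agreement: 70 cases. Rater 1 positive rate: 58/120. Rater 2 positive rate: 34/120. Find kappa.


P_o = 70/120 = 0.583333
P_e = (58*34 + 62*86) / 14400 = 0.507222
kappa = (P_o - P_e) / (1 - P_e)
kappa = (0.583333 - 0.507222) / (1 - 0.507222)
kappa = 0.1545

0.1545


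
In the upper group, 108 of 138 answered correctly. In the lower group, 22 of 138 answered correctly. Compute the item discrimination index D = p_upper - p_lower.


p_upper = 108/138 = 0.7826
p_lower = 22/138 = 0.1594
D = 0.7826 - 0.1594 = 0.6232

0.6232


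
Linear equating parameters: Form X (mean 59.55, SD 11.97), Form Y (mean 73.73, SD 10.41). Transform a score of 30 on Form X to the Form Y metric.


slope = SD_Y / SD_X = 10.41 / 11.97 ~ 0.8697
intercept = mean_Y - slope * mean_X = 73.73 - (10.41 / 11.97) * 59.55 ~ 21.9409
Y = slope * X + intercept. To avoid rounding drift from the rounded slope/intercept, evaluate the equivalent form Y = mean_Y + SD_Y * (X - mean_X) / SD_X at full precision:
Y = 73.73 + 10.41 * (30 - 59.55) / 11.97
Y = 73.73 - 10.41 * 29.55 / 11.97
Y = 73.73 - 307.6155 / 11.97
Y = 73.73 - 25.6989
Y = 48.0311

48.0311


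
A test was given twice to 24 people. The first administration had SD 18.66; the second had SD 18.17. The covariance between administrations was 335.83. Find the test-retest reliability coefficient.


r = cov(X,Y) / (SD_X * SD_Y)
r = 335.83 / (18.66 * 18.17)
r = 335.83 / 339.0522
r = 0.9905

0.9905


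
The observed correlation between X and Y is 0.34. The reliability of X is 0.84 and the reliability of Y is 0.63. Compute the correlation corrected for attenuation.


r_corrected = rxy / sqrt(rxx * ryy)
= 0.34 / sqrt(0.84 * 0.63)
= 0.34 / sqrt(0.5292)
= 0.34 / 0.727461
r_corrected = 0.4674

0.4674


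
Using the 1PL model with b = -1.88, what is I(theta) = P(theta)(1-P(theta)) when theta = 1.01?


P = 1/(1+exp(-(1.01--1.88))) = 0.9473
I = P*(1-P) = 0.9473 * 0.0527
I = 0.0499

0.0499


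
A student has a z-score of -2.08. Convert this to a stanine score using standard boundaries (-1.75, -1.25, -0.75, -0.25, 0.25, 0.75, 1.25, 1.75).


Stanine boundaries: [-1.75, -1.25, -0.75, -0.25, 0.25, 0.75, 1.25, 1.75]
z = -2.08
Check each boundary:
  z < -1.75
  z < -1.25
  z < -0.75
  z < -0.25
  z < 0.25
  z < 0.75
  z < 1.25
  z < 1.75
Highest qualifying boundary gives stanine = 1

1


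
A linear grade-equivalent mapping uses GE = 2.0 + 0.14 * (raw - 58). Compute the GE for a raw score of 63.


raw - median = 63 - 58 = 5
slope * diff = 0.14 * 5 = 0.7
GE = 2.0 + 0.7
GE = 2.7

2.7


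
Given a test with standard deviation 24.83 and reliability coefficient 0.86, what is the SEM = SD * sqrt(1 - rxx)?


SEM = SD * sqrt(1 - rxx)
SEM = 24.83 * sqrt(1 - 0.86)
SEM = 24.83 * sqrt(0.14) = 24.83 * 0.374166
SEM = 9.2905

9.2905


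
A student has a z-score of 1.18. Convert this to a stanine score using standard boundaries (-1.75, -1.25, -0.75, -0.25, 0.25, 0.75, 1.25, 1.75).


Stanine boundaries: [-1.75, -1.25, -0.75, -0.25, 0.25, 0.75, 1.25, 1.75]
z = 1.18
Check each boundary:
  z >= -1.75 -> could be stanine 2
  z >= -1.25 -> could be stanine 3
  z >= -0.75 -> could be stanine 4
  z >= -0.25 -> could be stanine 5
  z >= 0.25 -> could be stanine 6
  z >= 0.75 -> could be stanine 7
  z < 1.25
  z < 1.75
Highest qualifying boundary gives stanine = 7

7


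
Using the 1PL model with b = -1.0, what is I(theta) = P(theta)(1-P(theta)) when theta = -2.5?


P = 1/(1+exp(-(-2.5--1.0))) = 0.1824
I = P*(1-P) = 0.1824 * 0.8176
I = 0.1491

0.1491


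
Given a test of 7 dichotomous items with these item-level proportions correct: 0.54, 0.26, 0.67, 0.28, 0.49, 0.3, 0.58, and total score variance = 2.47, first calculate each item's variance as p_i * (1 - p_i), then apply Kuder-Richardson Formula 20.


For each item, compute p_i * q_i:
  Item 1: 0.54 * 0.46 = 0.2484
  Item 2: 0.26 * 0.74 = 0.1924
  Item 3: 0.67 * 0.33 = 0.2211
  Item 4: 0.28 * 0.72 = 0.2016
  Item 5: 0.49 * 0.51 = 0.2499
  Item 6: 0.3 * 0.7 = 0.21
  Item 7: 0.58 * 0.42 = 0.2436
Sum(p_i * q_i) = 0.2484 + 0.1924 + 0.2211 + 0.2016 + 0.2499 + 0.21 + 0.2436 = 1.567
KR-20 = (k/(k-1)) * (1 - Sum(p_i*q_i) / Var_total)
= (7/6) * (1 - 1.567/2.47)
= 1.1667 * 0.3656
KR-20 = 0.4265

0.4265


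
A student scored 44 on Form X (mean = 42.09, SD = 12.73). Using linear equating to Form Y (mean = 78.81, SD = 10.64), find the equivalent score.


slope = SD_Y / SD_X = 10.64 / 12.73 ~ 0.8358
intercept = mean_Y - slope * mean_X = 78.81 - (10.64 / 12.73) * 42.09 ~ 43.6303
Y = slope * X + intercept. To avoid rounding drift from the rounded slope/intercept, evaluate the equivalent form Y = mean_Y + SD_Y * (X - mean_X) / SD_X at full precision:
Y = 78.81 + 10.64 * (44 - 42.09) / 12.73
Y = 78.81 + 10.64 * 1.91 / 12.73
Y = 78.81 + 20.3224 / 12.73
Y = 78.81 + 1.5964
Y = 80.4064

80.4064


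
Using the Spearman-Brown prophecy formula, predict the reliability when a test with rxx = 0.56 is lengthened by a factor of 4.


r_new = (n * rxx) / (1 + (n-1) * rxx)
r_new = (4 * 0.56) / (1 + 3 * 0.56)
r_new = 2.24 / 2.68
r_new = 0.8358

0.8358


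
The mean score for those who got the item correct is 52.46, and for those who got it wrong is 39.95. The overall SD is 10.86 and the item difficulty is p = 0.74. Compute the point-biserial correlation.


q = 1 - p = 0.26
rpb = ((M1 - M0) / SD) * sqrt(p * q)
rpb = ((52.46 - 39.95) / 10.86) * sqrt(0.74 * 0.26)
rpb = 0.5053

0.5053


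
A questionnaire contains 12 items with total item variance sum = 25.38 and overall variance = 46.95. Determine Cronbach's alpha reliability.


alpha = (k/(k-1)) * (1 - sum(si^2)/s_total^2)
= (12/11) * (1 - 25.38/46.95)
alpha = 0.5012

0.5012


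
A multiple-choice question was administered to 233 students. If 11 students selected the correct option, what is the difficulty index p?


Item difficulty p = number correct / total examinees
p = 11 / 233
p = 0.0472

0.0472


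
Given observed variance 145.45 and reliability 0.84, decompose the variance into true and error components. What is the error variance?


var_true = rxx * var_obs = 0.84 * 145.45 = 122.178
var_error = var_obs - var_true
var_error = 145.45 - 122.178
var_error = 23.272

23.272


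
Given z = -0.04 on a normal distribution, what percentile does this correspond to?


CDF(z) = 0.5 * (1 + erf(z/sqrt(2)))
erf(-0.0283) = -0.0319
CDF = 0.484
Percentile rank = 0.484 * 100 = 48.4

48.4


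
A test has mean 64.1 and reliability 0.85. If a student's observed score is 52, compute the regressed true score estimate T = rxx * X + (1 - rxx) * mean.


T_est = rxx * X + (1 - rxx) * mean
T_est = 0.85 * 52 + 0.15 * 64.1
T_est = 44.2 + 9.615
T_est = 53.815

53.815


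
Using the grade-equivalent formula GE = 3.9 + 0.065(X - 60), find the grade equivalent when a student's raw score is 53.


raw - median = 53 - 60 = -7
slope * diff = 0.065 * -7 = -0.455
GE = 3.9 + -0.455
GE = 3.445

3.445


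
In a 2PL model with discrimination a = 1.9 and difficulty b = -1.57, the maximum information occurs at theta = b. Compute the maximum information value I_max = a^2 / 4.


For 2PL, max info at theta = b = -1.57
I_max = a^2 / 4 = 1.9^2 / 4
= 3.61 / 4
I_max = 0.9025

0.9025


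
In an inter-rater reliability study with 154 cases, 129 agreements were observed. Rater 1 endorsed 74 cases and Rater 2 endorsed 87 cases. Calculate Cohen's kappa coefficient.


P_o = 129/154 = 0.837662
P_e = (74*87 + 80*67) / 23716 = 0.49747
kappa = (P_o - P_e) / (1 - P_e)
kappa = (0.837662 - 0.49747) / (1 - 0.49747)
kappa = 0.677

0.677


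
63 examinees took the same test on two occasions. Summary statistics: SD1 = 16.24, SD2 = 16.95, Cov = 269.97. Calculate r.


r = cov(X,Y) / (SD_X * SD_Y)
r = 269.97 / (16.24 * 16.95)
r = 269.97 / 275.268
r = 0.9808

0.9808


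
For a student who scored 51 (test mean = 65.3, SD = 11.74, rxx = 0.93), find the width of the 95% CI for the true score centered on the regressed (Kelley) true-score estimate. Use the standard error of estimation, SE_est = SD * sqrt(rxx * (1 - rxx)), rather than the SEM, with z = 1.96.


True score estimate = 0.93*51 + 0.07*65.3 = 52.001
SE_est = SD * sqrt(rxx * (1 - rxx)) = 11.74 * sqrt(0.93 * 0.07) = 11.74 * sqrt(0.0651) = 2.995426
CI = T_est +/- z * SE_est, so width = 2 * z * SE_est = 2 * 1.96 * 2.995426
Width = 11.7421

11.7421


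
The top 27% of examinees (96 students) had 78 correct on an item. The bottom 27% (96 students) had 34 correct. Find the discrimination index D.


p_upper = 78/96 = 0.8125
p_lower = 34/96 = 0.3542
D = 0.8125 - 0.3542 = 0.4583

0.4583


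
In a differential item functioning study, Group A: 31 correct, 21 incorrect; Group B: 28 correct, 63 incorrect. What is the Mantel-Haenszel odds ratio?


Odds_A = 31/21 = 1.4762
Odds_B = 28/63 = 0.4444
OR = Odds_A / Odds_B = 1.4762 / 0.4444
Exactly, OR = (31 * 63) / (21 * 28) = 1953 / 588
OR = 3.3214

3.3214


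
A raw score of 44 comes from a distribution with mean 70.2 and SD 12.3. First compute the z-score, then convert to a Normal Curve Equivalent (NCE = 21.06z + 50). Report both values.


z = (X - mean) / SD = (44 - 70.2) / 12.3
z = -26.2 / 12.3
z = -2.1301
NCE = NCE = 21.06z + 50
Carry z at full precision (z = -26.2 / 12.3) into the conversion:
NCE = 21.06 * (-26.2 / 12.3) + 50 = -551.772 / 12.3 + 50
NCE = -44.8595 + 50
NCE = 5.1405

5.1405


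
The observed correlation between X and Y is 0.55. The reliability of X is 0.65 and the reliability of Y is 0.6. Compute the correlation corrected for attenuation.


r_corrected = rxy / sqrt(rxx * ryy)
= 0.55 / sqrt(0.65 * 0.6)
= 0.55 / sqrt(0.39)
= 0.55 / 0.6245
r_corrected = 0.8807

0.8807


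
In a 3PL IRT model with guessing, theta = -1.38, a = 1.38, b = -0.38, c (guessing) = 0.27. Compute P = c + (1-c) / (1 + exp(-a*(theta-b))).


logit = 1.38*(-1.38 - -0.38) = -1.38
P* = 1/(1 + exp(--1.38)) = 0.201
P = 0.27 + (1 - 0.27) * 0.201
P = 0.4167

0.4167


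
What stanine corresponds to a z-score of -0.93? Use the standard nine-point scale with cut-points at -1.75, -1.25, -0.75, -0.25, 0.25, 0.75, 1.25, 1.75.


Stanine boundaries: [-1.75, -1.25, -0.75, -0.25, 0.25, 0.75, 1.25, 1.75]
z = -0.93
Check each boundary:
  z >= -1.75 -> could be stanine 2
  z >= -1.25 -> could be stanine 3
  z < -0.75
  z < -0.25
  z < 0.25
  z < 0.75
  z < 1.25
  z < 1.75
Highest qualifying boundary gives stanine = 3

3


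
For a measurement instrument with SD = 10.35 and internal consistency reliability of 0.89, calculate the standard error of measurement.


SEM = SD * sqrt(1 - rxx)
SEM = 10.35 * sqrt(1 - 0.89)
SEM = 10.35 * sqrt(0.11) = 10.35 * 0.331662
SEM = 3.4327

3.4327


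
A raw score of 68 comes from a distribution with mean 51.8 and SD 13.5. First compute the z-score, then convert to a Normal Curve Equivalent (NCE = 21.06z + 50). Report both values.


z = (X - mean) / SD = (68 - 51.8) / 13.5
z = 16.2 / 13.5
z = 1.2
NCE = NCE = 21.06z + 50
Carry z at full precision (z = 16.2 / 13.5) into the conversion:
NCE = 21.06 * (16.2 / 13.5) + 50 = 341.172 / 13.5 + 50
NCE = 25.272 + 50
NCE = 75.272

75.272


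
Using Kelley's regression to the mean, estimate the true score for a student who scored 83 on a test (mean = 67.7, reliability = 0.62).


T_est = rxx * X + (1 - rxx) * mean
T_est = 0.62 * 83 + 0.38 * 67.7
T_est = 51.46 + 25.726
T_est = 77.186

77.186


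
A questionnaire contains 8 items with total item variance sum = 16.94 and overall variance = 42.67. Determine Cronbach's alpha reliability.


alpha = (k/(k-1)) * (1 - sum(si^2)/s_total^2)
= (8/7) * (1 - 16.94/42.67)
alpha = 0.6891

0.6891


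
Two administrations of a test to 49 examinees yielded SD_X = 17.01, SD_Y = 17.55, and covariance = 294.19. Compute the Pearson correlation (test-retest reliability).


r = cov(X,Y) / (SD_X * SD_Y)
r = 294.19 / (17.01 * 17.55)
r = 294.19 / 298.5255
r = 0.9855

0.9855


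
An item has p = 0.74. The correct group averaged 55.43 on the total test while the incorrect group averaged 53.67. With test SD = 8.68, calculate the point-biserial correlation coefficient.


q = 1 - p = 0.26
rpb = ((M1 - M0) / SD) * sqrt(p * q)
rpb = ((55.43 - 53.67) / 8.68) * sqrt(0.74 * 0.26)
rpb = 0.0889

0.0889


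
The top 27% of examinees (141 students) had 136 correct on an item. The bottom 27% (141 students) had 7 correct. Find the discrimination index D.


p_upper = 136/141 = 0.9645
p_lower = 7/141 = 0.0496
D = 0.9645 - 0.0496 = 0.9149

0.9149


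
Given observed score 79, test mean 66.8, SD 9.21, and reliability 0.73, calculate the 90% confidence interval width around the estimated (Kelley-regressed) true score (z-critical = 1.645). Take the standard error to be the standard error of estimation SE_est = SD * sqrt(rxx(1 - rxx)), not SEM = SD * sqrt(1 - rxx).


True score estimate = 0.73*79 + 0.27*66.8 = 75.706
SE_est = SD * sqrt(rxx * (1 - rxx)) = 9.21 * sqrt(0.73 * 0.27) = 9.21 * sqrt(0.1971) = 4.088867
CI = T_est +/- z * SE_est, so width = 2 * z * SE_est = 2 * 1.645 * 4.088867
Width = 13.4524

13.4524


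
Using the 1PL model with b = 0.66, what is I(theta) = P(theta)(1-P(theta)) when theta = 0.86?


P = 1/(1+exp(-(0.86-0.66))) = 0.5498
I = P*(1-P) = 0.5498 * 0.4502
I = 0.2475

0.2475


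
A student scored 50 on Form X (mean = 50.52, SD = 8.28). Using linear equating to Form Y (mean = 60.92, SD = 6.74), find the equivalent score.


slope = SD_Y / SD_X = 6.74 / 8.28 ~ 0.814
intercept = mean_Y - slope * mean_X = 60.92 - (6.74 / 8.28) * 50.52 ~ 19.7962
Y = slope * X + intercept. To avoid rounding drift from the rounded slope/intercept, evaluate the equivalent form Y = mean_Y + SD_Y * (X - mean_X) / SD_X at full precision:
Y = 60.92 + 6.74 * (50 - 50.52) / 8.28
Y = 60.92 - 6.74 * 0.52 / 8.28
Y = 60.92 - 3.5048 / 8.28
Y = 60.92 - 0.4233
Y = 60.4967

60.4967


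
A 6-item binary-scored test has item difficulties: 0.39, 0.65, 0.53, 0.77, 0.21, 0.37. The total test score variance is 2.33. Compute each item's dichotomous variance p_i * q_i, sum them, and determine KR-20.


For each item, compute p_i * q_i:
  Item 1: 0.39 * 0.61 = 0.2379
  Item 2: 0.65 * 0.35 = 0.2275
  Item 3: 0.53 * 0.47 = 0.2491
  Item 4: 0.77 * 0.23 = 0.1771
  Item 5: 0.21 * 0.79 = 0.1659
  Item 6: 0.37 * 0.63 = 0.2331
Sum(p_i * q_i) = 0.2379 + 0.2275 + 0.2491 + 0.1771 + 0.1659 + 0.2331 = 1.2906
KR-20 = (k/(k-1)) * (1 - Sum(p_i*q_i) / Var_total)
= (6/5) * (1 - 1.2906/2.33)
= 1.2 * 0.4461
KR-20 = 0.5353

0.5353


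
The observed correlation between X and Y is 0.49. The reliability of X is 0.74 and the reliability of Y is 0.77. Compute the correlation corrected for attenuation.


r_corrected = rxy / sqrt(rxx * ryy)
= 0.49 / sqrt(0.74 * 0.77)
= 0.49 / sqrt(0.5698)
= 0.49 / 0.754851
r_corrected = 0.6491

0.6491


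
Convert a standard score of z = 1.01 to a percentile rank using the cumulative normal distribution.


CDF(z) = 0.5 * (1 + erf(z/sqrt(2)))
erf(0.7142) = 0.6875
CDF = 0.8438
Percentile rank = 0.8438 * 100 = 84.38

84.38


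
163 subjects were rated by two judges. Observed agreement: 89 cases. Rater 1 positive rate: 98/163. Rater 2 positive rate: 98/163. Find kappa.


P_o = 89/163 = 0.546012
P_e = (98*98 + 65*65) / 26569 = 0.520494
kappa = (P_o - P_e) / (1 - P_e)
kappa = (0.546012 - 0.520494) / (1 - 0.520494)
kappa = 0.0532

0.0532


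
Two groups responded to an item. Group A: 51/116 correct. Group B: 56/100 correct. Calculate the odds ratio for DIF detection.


Odds_A = 51/65 = 0.7846
Odds_B = 56/44 = 1.2727
OR = Odds_A / Odds_B = 0.7846 / 1.2727
Exactly, OR = (51 * 44) / (65 * 56) = 2244 / 3640
OR = 0.6165

0.6165


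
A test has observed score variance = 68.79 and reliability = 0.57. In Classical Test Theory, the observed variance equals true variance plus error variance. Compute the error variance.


var_true = rxx * var_obs = 0.57 * 68.79 = 39.2103
var_error = var_obs - var_true
var_error = 68.79 - 39.2103
var_error = 29.5797

29.5797


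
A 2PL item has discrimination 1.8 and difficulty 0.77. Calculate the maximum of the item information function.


For 2PL, max info at theta = b = 0.77
I_max = a^2 / 4 = 1.8^2 / 4
= 3.24 / 4
I_max = 0.81

0.81


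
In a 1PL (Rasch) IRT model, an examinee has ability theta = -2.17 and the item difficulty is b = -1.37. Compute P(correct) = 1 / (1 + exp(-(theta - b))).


theta - b = -2.17 - -1.37 = -0.8
exp(-(theta - b)) = exp(0.8) = 2.2255
P = 1 / (1 + 2.2255)
P = 0.31

0.31


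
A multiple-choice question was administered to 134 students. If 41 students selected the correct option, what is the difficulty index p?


Item difficulty p = number correct / total examinees
p = 41 / 134
p = 0.306

0.306


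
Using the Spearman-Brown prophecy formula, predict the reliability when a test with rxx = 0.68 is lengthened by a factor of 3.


r_new = (n * rxx) / (1 + (n-1) * rxx)
r_new = (3 * 0.68) / (1 + 2 * 0.68)
r_new = 2.04 / 2.36
r_new = 0.8644

0.8644


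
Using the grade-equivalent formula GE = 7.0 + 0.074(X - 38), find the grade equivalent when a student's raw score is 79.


raw - median = 79 - 38 = 41
slope * diff = 0.074 * 41 = 3.034
GE = 7.0 + 3.034
GE = 10.034

10.034
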